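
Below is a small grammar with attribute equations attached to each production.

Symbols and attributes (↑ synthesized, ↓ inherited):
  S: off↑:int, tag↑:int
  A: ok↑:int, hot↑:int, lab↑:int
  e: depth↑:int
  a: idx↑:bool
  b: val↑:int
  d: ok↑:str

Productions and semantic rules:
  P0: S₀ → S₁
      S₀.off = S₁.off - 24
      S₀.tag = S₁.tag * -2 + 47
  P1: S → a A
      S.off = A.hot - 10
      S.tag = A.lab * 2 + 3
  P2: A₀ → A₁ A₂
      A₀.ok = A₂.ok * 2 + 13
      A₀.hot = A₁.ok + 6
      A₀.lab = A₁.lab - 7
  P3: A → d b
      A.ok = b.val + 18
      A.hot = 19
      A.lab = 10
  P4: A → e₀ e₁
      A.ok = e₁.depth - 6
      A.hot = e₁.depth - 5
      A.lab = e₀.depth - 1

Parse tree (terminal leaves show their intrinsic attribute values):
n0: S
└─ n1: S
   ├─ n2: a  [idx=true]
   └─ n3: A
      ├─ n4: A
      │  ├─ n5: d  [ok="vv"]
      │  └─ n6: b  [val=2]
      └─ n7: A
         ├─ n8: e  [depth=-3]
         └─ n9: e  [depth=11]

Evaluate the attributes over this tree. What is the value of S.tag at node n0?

29

1. n2.idx = true  [terminal]
2. n5.ok = "vv"  [terminal]
3. n6.val = 2  [terminal]
4. n4.ok = 20  [b.val + 18]
5. n4.hot = 19  [19]
6. n4.lab = 10  [10]
7. n8.depth = -3  [terminal]
8. n9.depth = 11  [terminal]
9. n7.ok = 5  [e₁.depth - 6]
10. n7.hot = 6  [e₁.depth - 5]
11. n7.lab = -4  [e₀.depth - 1]
12. n3.ok = 23  [A₂.ok * 2 + 13]
13. n3.hot = 26  [A₁.ok + 6]
14. n3.lab = 3  [A₁.lab - 7]
15. n1.off = 16  [A.hot - 10]
16. n1.tag = 9  [A.lab * 2 + 3]
17. n0.off = -8  [S₁.off - 24]
18. n0.tag = 29  [S₁.tag * -2 + 47]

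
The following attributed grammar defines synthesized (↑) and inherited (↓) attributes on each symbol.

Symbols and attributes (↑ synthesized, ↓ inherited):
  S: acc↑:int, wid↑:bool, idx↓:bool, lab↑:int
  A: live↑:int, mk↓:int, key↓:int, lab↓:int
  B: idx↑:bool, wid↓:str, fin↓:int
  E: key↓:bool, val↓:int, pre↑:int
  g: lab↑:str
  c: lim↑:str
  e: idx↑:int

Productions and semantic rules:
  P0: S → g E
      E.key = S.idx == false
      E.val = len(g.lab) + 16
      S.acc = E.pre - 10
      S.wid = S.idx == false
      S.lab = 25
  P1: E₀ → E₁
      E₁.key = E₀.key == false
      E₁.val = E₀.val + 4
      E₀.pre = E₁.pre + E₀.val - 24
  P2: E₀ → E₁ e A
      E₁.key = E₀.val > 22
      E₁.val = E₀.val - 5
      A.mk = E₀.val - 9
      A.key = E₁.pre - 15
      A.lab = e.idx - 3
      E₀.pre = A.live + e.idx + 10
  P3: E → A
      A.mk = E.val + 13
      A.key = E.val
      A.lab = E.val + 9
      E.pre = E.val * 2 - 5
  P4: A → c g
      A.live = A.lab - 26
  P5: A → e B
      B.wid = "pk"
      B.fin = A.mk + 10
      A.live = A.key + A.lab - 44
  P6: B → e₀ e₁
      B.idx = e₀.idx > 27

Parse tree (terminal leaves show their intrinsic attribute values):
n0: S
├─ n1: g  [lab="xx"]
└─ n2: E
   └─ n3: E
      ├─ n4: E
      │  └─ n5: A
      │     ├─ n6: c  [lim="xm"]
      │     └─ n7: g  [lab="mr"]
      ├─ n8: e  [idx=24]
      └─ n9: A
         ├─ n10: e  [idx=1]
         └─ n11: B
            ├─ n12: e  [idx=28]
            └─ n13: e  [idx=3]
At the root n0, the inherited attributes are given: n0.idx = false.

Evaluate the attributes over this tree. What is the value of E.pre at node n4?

1. n0.idx = false  [given at root]
2. n1.lab = "xx"  [terminal]
3. n2.key = true  [S.idx == false]
4. n2.val = 18  [len(g.lab) + 16]
5. n3.key = false  [E₀.key == false]
6. n3.val = 22  [E₀.val + 4]
7. n4.key = false  [E₀.val > 22]
8. n4.val = 17  [E₀.val - 5]
9. n5.mk = 30  [E.val + 13]
10. n5.key = 17  [E.val]
11. n5.lab = 26  [E.val + 9]
12. n6.lim = "xm"  [terminal]
13. n7.lab = "mr"  [terminal]
14. n5.live = 0  [A.lab - 26]
15. n4.pre = 29  [E.val * 2 - 5]
16. n8.idx = 24  [terminal]
17. n9.mk = 13  [E₀.val - 9]
18. n9.key = 14  [E₁.pre - 15]
19. n9.lab = 21  [e.idx - 3]
20. n10.idx = 1  [terminal]
21. n11.wid = "pk"  ["pk"]
22. n11.fin = 23  [A.mk + 10]
23. n12.idx = 28  [terminal]
24. n13.idx = 3  [terminal]
25. n11.idx = true  [e₀.idx > 27]
26. n9.live = -9  [A.key + A.lab - 44]
27. n3.pre = 25  [A.live + e.idx + 10]
28. n2.pre = 19  [E₁.pre + E₀.val - 24]
29. n0.acc = 9  [E.pre - 10]
30. n0.wid = true  [S.idx == false]
31. n0.lab = 25  [25]

29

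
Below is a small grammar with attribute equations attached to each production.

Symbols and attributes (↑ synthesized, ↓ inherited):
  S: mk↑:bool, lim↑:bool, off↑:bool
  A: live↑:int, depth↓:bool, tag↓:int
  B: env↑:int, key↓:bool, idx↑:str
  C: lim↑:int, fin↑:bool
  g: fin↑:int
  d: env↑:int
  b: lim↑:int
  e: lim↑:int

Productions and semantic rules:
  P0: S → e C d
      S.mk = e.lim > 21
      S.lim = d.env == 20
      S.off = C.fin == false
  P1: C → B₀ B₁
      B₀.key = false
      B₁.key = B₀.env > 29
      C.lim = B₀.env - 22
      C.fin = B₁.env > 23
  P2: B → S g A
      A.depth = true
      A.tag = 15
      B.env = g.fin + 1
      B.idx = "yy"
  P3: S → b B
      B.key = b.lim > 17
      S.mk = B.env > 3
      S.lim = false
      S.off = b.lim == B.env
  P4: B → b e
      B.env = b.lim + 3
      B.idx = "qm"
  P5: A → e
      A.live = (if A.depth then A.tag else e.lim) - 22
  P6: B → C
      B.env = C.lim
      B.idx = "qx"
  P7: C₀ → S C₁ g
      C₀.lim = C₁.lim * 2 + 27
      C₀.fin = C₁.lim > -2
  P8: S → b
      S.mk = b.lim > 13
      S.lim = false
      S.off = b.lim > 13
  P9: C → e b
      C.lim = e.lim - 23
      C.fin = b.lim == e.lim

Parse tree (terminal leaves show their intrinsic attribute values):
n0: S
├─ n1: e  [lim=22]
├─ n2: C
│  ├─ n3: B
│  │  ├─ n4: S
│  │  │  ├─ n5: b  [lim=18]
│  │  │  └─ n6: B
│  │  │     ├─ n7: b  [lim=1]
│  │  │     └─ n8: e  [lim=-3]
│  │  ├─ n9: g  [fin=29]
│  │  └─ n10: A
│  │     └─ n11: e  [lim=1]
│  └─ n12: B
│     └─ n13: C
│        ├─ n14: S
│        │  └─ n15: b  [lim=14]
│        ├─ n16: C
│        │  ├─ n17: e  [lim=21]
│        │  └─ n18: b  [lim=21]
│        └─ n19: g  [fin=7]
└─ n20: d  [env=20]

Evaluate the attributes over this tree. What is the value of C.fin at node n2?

1. n1.lim = 22  [terminal]
2. n3.key = false  [false]
3. n5.lim = 18  [terminal]
4. n6.key = true  [b.lim > 17]
5. n7.lim = 1  [terminal]
6. n8.lim = -3  [terminal]
7. n6.env = 4  [b.lim + 3]
8. n6.idx = "qm"  ["qm"]
9. n4.mk = true  [B.env > 3]
10. n4.lim = false  [false]
11. n4.off = false  [b.lim == B.env]
12. n9.fin = 29  [terminal]
13. n10.depth = true  [true]
14. n10.tag = 15  [15]
15. n11.lim = 1  [terminal]
16. n10.live = -7  [(if A.depth then A.tag else e.lim) - 22]
17. n3.env = 30  [g.fin + 1]
18. n3.idx = "yy"  ["yy"]
19. n12.key = true  [B₀.env > 29]
20. n15.lim = 14  [terminal]
21. n14.mk = true  [b.lim > 13]
22. n14.lim = false  [false]
23. n14.off = true  [b.lim > 13]
24. n17.lim = 21  [terminal]
25. n18.lim = 21  [terminal]
26. n16.lim = -2  [e.lim - 23]
27. n16.fin = true  [b.lim == e.lim]
28. n19.fin = 7  [terminal]
29. n13.lim = 23  [C₁.lim * 2 + 27]
30. n13.fin = false  [C₁.lim > -2]
31. n12.env = 23  [C.lim]
32. n12.idx = "qx"  ["qx"]
33. n2.lim = 8  [B₀.env - 22]
34. n2.fin = false  [B₁.env > 23]
35. n20.env = 20  [terminal]
36. n0.mk = true  [e.lim > 21]
37. n0.lim = true  [d.env == 20]
38. n0.off = true  [C.fin == false]

false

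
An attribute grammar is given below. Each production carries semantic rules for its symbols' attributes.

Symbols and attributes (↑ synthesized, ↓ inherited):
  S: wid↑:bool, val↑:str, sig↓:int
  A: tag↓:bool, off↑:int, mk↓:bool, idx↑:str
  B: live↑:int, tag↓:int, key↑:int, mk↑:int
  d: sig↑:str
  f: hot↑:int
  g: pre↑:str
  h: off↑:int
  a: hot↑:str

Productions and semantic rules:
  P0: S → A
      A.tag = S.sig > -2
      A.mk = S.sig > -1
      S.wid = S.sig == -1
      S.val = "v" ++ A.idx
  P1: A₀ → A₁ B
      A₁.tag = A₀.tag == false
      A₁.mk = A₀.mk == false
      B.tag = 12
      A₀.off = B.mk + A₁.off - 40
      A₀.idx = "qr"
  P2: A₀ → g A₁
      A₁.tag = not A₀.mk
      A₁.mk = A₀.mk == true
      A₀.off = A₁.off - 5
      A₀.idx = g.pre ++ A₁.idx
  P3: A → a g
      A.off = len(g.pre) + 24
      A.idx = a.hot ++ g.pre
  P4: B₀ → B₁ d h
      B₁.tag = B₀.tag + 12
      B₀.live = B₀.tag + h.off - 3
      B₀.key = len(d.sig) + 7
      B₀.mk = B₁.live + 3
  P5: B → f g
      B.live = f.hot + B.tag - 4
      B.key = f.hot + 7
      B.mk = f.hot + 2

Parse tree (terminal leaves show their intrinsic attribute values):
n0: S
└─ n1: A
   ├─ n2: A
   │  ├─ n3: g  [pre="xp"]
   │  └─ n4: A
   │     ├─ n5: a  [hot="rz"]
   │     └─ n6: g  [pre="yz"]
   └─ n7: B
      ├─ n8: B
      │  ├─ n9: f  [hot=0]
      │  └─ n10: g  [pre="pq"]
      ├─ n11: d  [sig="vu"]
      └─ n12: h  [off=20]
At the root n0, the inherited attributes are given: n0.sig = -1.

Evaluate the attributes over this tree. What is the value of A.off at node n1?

4

1. n0.sig = -1  [given at root]
2. n1.tag = true  [S.sig > -2]
3. n1.mk = false  [S.sig > -1]
4. n2.tag = false  [A₀.tag == false]
5. n2.mk = true  [A₀.mk == false]
6. n3.pre = "xp"  [terminal]
7. n4.tag = false  [not A₀.mk]
8. n4.mk = true  [A₀.mk == true]
9. n5.hot = "rz"  [terminal]
10. n6.pre = "yz"  [terminal]
11. n4.off = 26  [len(g.pre) + 24]
12. n4.idx = "rzyz"  [a.hot ++ g.pre]
13. n2.off = 21  [A₁.off - 5]
14. n2.idx = "xprzyz"  [g.pre ++ A₁.idx]
15. n7.tag = 12  [12]
16. n8.tag = 24  [B₀.tag + 12]
17. n9.hot = 0  [terminal]
18. n10.pre = "pq"  [terminal]
19. n8.live = 20  [f.hot + B.tag - 4]
20. n8.key = 7  [f.hot + 7]
21. n8.mk = 2  [f.hot + 2]
22. n11.sig = "vu"  [terminal]
23. n12.off = 20  [terminal]
24. n7.live = 29  [B₀.tag + h.off - 3]
25. n7.key = 9  [len(d.sig) + 7]
26. n7.mk = 23  [B₁.live + 3]
27. n1.off = 4  [B.mk + A₁.off - 40]
28. n1.idx = "qr"  ["qr"]
29. n0.wid = true  [S.sig == -1]
30. n0.val = "vqr"  ["v" ++ A.idx]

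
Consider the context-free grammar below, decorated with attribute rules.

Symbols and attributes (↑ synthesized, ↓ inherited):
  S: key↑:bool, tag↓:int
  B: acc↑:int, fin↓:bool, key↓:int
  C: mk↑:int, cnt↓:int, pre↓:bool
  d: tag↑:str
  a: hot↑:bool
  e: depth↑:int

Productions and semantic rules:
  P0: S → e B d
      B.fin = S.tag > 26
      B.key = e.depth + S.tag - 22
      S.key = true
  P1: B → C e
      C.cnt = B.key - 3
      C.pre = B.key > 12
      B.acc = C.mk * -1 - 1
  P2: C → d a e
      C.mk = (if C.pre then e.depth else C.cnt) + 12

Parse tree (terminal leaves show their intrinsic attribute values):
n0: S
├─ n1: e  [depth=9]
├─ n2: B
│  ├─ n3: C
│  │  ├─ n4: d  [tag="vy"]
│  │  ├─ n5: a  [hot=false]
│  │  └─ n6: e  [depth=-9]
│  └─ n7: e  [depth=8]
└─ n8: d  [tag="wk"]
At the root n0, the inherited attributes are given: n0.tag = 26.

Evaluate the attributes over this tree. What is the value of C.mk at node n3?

3

1. n0.tag = 26  [given at root]
2. n1.depth = 9  [terminal]
3. n2.fin = false  [S.tag > 26]
4. n2.key = 13  [e.depth + S.tag - 22]
5. n3.cnt = 10  [B.key - 3]
6. n3.pre = true  [B.key > 12]
7. n4.tag = "vy"  [terminal]
8. n5.hot = false  [terminal]
9. n6.depth = -9  [terminal]
10. n3.mk = 3  [(if C.pre then e.depth else C.cnt) + 12]
11. n7.depth = 8  [terminal]
12. n2.acc = -4  [C.mk * -1 - 1]
13. n8.tag = "wk"  [terminal]
14. n0.key = true  [true]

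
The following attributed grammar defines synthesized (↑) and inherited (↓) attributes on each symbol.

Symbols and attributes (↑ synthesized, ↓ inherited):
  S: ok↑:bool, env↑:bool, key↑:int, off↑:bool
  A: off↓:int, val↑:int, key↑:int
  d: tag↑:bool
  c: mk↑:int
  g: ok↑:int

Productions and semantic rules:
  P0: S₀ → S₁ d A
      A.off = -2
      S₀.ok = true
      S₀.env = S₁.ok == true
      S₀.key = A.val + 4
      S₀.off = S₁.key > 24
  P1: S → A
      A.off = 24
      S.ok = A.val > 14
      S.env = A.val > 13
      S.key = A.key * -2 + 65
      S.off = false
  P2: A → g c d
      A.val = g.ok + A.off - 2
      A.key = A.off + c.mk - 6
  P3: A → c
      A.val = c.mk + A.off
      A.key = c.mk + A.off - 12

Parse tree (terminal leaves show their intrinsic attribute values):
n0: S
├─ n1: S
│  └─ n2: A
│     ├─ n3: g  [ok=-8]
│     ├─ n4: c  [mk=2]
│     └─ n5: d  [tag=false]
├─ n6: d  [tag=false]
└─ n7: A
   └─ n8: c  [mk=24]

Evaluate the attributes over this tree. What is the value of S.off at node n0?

true

1. n2.off = 24  [24]
2. n3.ok = -8  [terminal]
3. n4.mk = 2  [terminal]
4. n5.tag = false  [terminal]
5. n2.val = 14  [g.ok + A.off - 2]
6. n2.key = 20  [A.off + c.mk - 6]
7. n1.ok = false  [A.val > 14]
8. n1.env = true  [A.val > 13]
9. n1.key = 25  [A.key * -2 + 65]
10. n1.off = false  [false]
11. n6.tag = false  [terminal]
12. n7.off = -2  [-2]
13. n8.mk = 24  [terminal]
14. n7.val = 22  [c.mk + A.off]
15. n7.key = 10  [c.mk + A.off - 12]
16. n0.ok = true  [true]
17. n0.env = false  [S₁.ok == true]
18. n0.key = 26  [A.val + 4]
19. n0.off = true  [S₁.key > 24]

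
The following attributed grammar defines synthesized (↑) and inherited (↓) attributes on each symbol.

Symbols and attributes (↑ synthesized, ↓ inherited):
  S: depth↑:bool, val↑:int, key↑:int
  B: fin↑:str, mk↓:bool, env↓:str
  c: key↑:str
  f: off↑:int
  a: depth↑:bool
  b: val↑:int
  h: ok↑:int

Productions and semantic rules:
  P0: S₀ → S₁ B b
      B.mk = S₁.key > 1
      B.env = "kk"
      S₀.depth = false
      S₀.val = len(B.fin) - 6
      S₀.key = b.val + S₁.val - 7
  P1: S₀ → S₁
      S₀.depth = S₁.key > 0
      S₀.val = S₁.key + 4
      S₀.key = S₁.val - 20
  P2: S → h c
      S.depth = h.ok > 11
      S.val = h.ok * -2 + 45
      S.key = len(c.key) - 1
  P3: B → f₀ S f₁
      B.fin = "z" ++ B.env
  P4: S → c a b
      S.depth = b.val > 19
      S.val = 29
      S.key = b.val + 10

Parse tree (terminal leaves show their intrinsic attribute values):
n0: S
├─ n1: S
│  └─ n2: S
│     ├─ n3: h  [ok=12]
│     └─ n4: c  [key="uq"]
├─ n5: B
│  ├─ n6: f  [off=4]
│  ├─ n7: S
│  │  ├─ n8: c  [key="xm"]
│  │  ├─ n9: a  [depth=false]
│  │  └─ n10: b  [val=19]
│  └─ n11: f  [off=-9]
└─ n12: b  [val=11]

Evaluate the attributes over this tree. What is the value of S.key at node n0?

9

1. n3.ok = 12  [terminal]
2. n4.key = "uq"  [terminal]
3. n2.depth = true  [h.ok > 11]
4. n2.val = 21  [h.ok * -2 + 45]
5. n2.key = 1  [len(c.key) - 1]
6. n1.depth = true  [S₁.key > 0]
7. n1.val = 5  [S₁.key + 4]
8. n1.key = 1  [S₁.val - 20]
9. n5.mk = false  [S₁.key > 1]
10. n5.env = "kk"  ["kk"]
11. n6.off = 4  [terminal]
12. n8.key = "xm"  [terminal]
13. n9.depth = false  [terminal]
14. n10.val = 19  [terminal]
15. n7.depth = false  [b.val > 19]
16. n7.val = 29  [29]
17. n7.key = 29  [b.val + 10]
18. n11.off = -9  [terminal]
19. n5.fin = "zkk"  ["z" ++ B.env]
20. n12.val = 11  [terminal]
21. n0.depth = false  [false]
22. n0.val = -3  [len(B.fin) - 6]
23. n0.key = 9  [b.val + S₁.val - 7]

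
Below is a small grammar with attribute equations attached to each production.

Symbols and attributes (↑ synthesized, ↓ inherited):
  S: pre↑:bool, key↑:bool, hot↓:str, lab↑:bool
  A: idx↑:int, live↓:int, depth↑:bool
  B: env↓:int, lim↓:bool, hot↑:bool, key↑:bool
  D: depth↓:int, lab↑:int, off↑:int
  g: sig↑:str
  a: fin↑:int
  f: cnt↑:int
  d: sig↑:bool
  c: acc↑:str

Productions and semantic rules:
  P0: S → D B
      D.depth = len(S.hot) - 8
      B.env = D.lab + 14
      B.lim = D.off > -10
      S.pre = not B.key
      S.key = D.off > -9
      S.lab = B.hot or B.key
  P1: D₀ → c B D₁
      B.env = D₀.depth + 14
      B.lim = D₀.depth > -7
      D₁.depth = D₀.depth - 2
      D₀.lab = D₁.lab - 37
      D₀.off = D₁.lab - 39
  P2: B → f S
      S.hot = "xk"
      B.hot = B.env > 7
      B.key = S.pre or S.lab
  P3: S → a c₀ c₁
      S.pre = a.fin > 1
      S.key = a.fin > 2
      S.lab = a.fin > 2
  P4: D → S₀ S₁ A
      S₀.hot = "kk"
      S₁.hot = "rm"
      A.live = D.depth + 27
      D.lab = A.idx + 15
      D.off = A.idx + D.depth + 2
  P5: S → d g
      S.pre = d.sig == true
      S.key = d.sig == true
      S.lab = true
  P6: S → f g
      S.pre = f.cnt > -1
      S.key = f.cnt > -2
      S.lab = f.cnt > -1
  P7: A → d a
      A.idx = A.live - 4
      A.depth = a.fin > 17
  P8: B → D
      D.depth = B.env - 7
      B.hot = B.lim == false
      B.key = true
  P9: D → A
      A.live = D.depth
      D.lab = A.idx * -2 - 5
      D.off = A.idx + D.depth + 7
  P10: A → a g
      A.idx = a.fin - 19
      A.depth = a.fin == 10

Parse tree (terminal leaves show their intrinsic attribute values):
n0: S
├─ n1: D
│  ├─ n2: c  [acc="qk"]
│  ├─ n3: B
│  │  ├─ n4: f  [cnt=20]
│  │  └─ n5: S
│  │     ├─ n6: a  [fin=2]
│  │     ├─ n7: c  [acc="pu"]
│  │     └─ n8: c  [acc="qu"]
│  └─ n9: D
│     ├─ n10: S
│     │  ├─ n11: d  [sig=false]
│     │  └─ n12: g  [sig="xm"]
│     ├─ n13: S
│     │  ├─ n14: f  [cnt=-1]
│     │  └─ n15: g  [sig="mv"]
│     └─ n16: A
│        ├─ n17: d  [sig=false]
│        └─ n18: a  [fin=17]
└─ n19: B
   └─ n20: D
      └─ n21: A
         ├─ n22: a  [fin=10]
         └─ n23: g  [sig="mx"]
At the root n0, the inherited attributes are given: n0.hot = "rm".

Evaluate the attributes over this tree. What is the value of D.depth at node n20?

0

1. n0.hot = "rm"  [given at root]
2. n1.depth = -6  [len(S.hot) - 8]
3. n2.acc = "qk"  [terminal]
4. n3.env = 8  [D₀.depth + 14]
5. n3.lim = true  [D₀.depth > -7]
6. n4.cnt = 20  [terminal]
7. n5.hot = "xk"  ["xk"]
8. n6.fin = 2  [terminal]
9. n7.acc = "pu"  [terminal]
10. n8.acc = "qu"  [terminal]
11. n5.pre = true  [a.fin > 1]
12. n5.key = false  [a.fin > 2]
13. n5.lab = false  [a.fin > 2]
14. n3.hot = true  [B.env > 7]
15. n3.key = true  [S.pre or S.lab]
16. n9.depth = -8  [D₀.depth - 2]
17. n10.hot = "kk"  ["kk"]
18. n11.sig = false  [terminal]
19. n12.sig = "xm"  [terminal]
20. n10.pre = false  [d.sig == true]
21. n10.key = false  [d.sig == true]
22. n10.lab = true  [true]
23. n13.hot = "rm"  ["rm"]
24. n14.cnt = -1  [terminal]
25. n15.sig = "mv"  [terminal]
26. n13.pre = false  [f.cnt > -1]
27. n13.key = true  [f.cnt > -2]
28. n13.lab = false  [f.cnt > -1]
29. n16.live = 19  [D.depth + 27]
30. n17.sig = false  [terminal]
31. n18.fin = 17  [terminal]
32. n16.idx = 15  [A.live - 4]
33. n16.depth = false  [a.fin > 17]
34. n9.lab = 30  [A.idx + 15]
35. n9.off = 9  [A.idx + D.depth + 2]
36. n1.lab = -7  [D₁.lab - 37]
37. n1.off = -9  [D₁.lab - 39]
38. n19.env = 7  [D.lab + 14]
39. n19.lim = true  [D.off > -10]
40. n20.depth = 0  [B.env - 7]
41. n21.live = 0  [D.depth]
42. n22.fin = 10  [terminal]
43. n23.sig = "mx"  [terminal]
44. n21.idx = -9  [a.fin - 19]
45. n21.depth = true  [a.fin == 10]
46. n20.lab = 13  [A.idx * -2 - 5]
47. n20.off = -2  [A.idx + D.depth + 7]
48. n19.hot = false  [B.lim == false]
49. n19.key = true  [true]
50. n0.pre = false  [not B.key]
51. n0.key = false  [D.off > -9]
52. n0.lab = true  [B.hot or B.key]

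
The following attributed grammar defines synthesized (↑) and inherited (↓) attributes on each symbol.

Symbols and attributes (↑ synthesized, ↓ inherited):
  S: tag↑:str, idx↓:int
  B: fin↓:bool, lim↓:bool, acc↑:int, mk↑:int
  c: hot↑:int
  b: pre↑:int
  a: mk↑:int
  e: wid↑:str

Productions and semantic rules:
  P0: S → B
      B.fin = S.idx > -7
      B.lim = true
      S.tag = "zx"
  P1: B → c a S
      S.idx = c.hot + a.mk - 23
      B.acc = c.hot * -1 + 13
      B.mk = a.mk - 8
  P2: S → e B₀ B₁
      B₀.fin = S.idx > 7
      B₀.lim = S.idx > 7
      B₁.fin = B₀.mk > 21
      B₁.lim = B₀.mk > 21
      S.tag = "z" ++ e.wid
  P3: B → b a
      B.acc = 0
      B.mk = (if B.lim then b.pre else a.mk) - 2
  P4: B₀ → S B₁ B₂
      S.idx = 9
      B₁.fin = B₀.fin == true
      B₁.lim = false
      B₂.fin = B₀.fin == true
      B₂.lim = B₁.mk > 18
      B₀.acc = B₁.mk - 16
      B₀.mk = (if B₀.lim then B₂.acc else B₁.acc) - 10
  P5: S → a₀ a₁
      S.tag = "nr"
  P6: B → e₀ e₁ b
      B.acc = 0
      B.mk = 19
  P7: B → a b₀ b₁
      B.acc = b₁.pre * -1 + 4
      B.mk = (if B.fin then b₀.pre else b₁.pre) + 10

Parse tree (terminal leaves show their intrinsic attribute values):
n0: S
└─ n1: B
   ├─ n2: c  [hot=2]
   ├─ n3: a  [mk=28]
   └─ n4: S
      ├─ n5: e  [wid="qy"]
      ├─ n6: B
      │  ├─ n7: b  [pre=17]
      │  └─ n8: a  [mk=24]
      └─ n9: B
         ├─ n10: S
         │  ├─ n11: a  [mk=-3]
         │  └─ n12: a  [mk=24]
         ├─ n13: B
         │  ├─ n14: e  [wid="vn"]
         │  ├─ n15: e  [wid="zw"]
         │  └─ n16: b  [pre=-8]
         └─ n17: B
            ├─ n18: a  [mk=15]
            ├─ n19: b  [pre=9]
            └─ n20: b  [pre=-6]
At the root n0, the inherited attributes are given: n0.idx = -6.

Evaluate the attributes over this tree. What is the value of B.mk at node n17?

1. n0.idx = -6  [given at root]
2. n1.fin = true  [S.idx > -7]
3. n1.lim = true  [true]
4. n2.hot = 2  [terminal]
5. n3.mk = 28  [terminal]
6. n4.idx = 7  [c.hot + a.mk - 23]
7. n5.wid = "qy"  [terminal]
8. n6.fin = false  [S.idx > 7]
9. n6.lim = false  [S.idx > 7]
10. n7.pre = 17  [terminal]
11. n8.mk = 24  [terminal]
12. n6.acc = 0  [0]
13. n6.mk = 22  [(if B.lim then b.pre else a.mk) - 2]
14. n9.fin = true  [B₀.mk > 21]
15. n9.lim = true  [B₀.mk > 21]
16. n10.idx = 9  [9]
17. n11.mk = -3  [terminal]
18. n12.mk = 24  [terminal]
19. n10.tag = "nr"  ["nr"]
20. n13.fin = true  [B₀.fin == true]
21. n13.lim = false  [false]
22. n14.wid = "vn"  [terminal]
23. n15.wid = "zw"  [terminal]
24. n16.pre = -8  [terminal]
25. n13.acc = 0  [0]
26. n13.mk = 19  [19]
27. n17.fin = true  [B₀.fin == true]
28. n17.lim = true  [B₁.mk > 18]
29. n18.mk = 15  [terminal]
30. n19.pre = 9  [terminal]
31. n20.pre = -6  [terminal]
32. n17.acc = 10  [b₁.pre * -1 + 4]
33. n17.mk = 19  [(if B.fin then b₀.pre else b₁.pre) + 10]
34. n9.acc = 3  [B₁.mk - 16]
35. n9.mk = 0  [(if B₀.lim then B₂.acc else B₁.acc) - 10]
36. n4.tag = "zqy"  ["z" ++ e.wid]
37. n1.acc = 11  [c.hot * -1 + 13]
38. n1.mk = 20  [a.mk - 8]
39. n0.tag = "zx"  ["zx"]

19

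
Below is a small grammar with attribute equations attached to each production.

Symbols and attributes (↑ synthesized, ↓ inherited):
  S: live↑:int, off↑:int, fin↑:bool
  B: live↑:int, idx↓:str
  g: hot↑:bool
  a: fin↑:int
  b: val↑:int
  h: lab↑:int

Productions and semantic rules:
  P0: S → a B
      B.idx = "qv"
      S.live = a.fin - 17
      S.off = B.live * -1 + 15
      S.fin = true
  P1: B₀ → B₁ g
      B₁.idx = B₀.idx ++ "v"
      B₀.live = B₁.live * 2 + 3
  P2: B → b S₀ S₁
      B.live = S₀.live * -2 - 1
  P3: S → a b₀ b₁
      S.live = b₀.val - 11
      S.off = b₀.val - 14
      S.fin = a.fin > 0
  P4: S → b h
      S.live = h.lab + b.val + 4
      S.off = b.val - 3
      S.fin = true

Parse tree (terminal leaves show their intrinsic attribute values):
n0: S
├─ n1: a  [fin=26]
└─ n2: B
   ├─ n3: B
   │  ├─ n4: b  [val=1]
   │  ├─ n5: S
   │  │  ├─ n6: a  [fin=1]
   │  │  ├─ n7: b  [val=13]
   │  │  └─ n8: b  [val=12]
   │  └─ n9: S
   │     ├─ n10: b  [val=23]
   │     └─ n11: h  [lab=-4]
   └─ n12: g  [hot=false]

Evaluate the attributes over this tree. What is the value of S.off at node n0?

1. n1.fin = 26  [terminal]
2. n2.idx = "qv"  ["qv"]
3. n3.idx = "qvv"  [B₀.idx ++ "v"]
4. n4.val = 1  [terminal]
5. n6.fin = 1  [terminal]
6. n7.val = 13  [terminal]
7. n8.val = 12  [terminal]
8. n5.live = 2  [b₀.val - 11]
9. n5.off = -1  [b₀.val - 14]
10. n5.fin = true  [a.fin > 0]
11. n10.val = 23  [terminal]
12. n11.lab = -4  [terminal]
13. n9.live = 23  [h.lab + b.val + 4]
14. n9.off = 20  [b.val - 3]
15. n9.fin = true  [true]
16. n3.live = -5  [S₀.live * -2 - 1]
17. n12.hot = false  [terminal]
18. n2.live = -7  [B₁.live * 2 + 3]
19. n0.live = 9  [a.fin - 17]
20. n0.off = 22  [B.live * -1 + 15]
21. n0.fin = true  [true]

22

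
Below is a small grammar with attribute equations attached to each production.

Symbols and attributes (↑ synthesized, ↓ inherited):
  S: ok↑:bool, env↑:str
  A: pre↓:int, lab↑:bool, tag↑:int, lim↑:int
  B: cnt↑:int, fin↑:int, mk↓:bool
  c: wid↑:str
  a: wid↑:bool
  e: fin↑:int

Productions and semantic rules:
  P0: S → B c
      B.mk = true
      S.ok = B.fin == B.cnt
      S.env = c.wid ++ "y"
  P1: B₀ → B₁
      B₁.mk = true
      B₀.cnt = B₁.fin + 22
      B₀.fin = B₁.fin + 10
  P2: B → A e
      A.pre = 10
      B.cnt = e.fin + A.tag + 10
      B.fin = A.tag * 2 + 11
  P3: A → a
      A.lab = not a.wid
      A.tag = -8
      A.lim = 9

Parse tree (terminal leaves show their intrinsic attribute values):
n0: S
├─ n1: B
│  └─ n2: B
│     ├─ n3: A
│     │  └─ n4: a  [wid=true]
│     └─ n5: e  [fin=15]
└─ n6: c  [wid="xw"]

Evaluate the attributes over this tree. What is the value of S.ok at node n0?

false

1. n1.mk = true  [true]
2. n2.mk = true  [true]
3. n3.pre = 10  [10]
4. n4.wid = true  [terminal]
5. n3.lab = false  [not a.wid]
6. n3.tag = -8  [-8]
7. n3.lim = 9  [9]
8. n5.fin = 15  [terminal]
9. n2.cnt = 17  [e.fin + A.tag + 10]
10. n2.fin = -5  [A.tag * 2 + 11]
11. n1.cnt = 17  [B₁.fin + 22]
12. n1.fin = 5  [B₁.fin + 10]
13. n6.wid = "xw"  [terminal]
14. n0.ok = false  [B.fin == B.cnt]
15. n0.env = "xwy"  [c.wid ++ "y"]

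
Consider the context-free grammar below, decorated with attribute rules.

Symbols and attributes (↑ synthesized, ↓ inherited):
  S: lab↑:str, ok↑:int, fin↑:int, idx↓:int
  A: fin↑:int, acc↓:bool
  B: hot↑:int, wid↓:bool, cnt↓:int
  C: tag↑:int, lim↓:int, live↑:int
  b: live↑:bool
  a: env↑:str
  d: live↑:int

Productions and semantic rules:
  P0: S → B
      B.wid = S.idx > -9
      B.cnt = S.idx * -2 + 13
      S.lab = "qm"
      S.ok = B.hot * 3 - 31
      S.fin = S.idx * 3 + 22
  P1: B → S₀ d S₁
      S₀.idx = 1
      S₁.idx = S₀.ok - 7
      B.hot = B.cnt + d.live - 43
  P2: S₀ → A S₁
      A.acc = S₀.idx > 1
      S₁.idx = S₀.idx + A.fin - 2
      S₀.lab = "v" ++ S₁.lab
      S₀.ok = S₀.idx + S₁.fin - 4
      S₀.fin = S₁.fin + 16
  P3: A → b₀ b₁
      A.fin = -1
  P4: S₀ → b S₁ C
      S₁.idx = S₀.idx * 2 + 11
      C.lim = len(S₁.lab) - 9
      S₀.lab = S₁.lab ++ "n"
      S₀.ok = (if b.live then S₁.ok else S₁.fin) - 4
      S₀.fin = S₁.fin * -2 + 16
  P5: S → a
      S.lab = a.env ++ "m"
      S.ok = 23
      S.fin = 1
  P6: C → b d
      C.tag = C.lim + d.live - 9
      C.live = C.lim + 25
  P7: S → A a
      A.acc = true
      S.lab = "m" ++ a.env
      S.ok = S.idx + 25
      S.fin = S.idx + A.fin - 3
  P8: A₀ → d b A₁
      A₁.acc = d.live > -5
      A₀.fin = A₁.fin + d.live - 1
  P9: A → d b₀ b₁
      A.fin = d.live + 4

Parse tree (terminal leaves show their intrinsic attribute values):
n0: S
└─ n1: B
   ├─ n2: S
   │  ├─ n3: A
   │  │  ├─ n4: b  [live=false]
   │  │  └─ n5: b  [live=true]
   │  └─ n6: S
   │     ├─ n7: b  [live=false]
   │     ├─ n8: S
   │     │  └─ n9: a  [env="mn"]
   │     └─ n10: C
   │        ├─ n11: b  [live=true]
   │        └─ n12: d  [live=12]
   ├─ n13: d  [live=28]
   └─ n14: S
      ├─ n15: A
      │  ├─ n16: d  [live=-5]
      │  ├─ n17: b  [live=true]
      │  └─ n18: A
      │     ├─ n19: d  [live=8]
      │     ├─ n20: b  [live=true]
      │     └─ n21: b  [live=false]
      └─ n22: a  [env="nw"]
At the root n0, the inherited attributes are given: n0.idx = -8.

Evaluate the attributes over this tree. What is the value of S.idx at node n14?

1. n0.idx = -8  [given at root]
2. n1.wid = true  [S.idx > -9]
3. n1.cnt = 29  [S.idx * -2 + 13]
4. n2.idx = 1  [1]
5. n3.acc = false  [S₀.idx > 1]
6. n4.live = false  [terminal]
7. n5.live = true  [terminal]
8. n3.fin = -1  [-1]
9. n6.idx = -2  [S₀.idx + A.fin - 2]
10. n7.live = false  [terminal]
11. n8.idx = 7  [S₀.idx * 2 + 11]
12. n9.env = "mn"  [terminal]
13. n8.lab = "mnm"  [a.env ++ "m"]
14. n8.ok = 23  [23]
15. n8.fin = 1  [1]
16. n10.lim = -6  [len(S₁.lab) - 9]
17. n11.live = true  [terminal]
18. n12.live = 12  [terminal]
19. n10.tag = -3  [C.lim + d.live - 9]
20. n10.live = 19  [C.lim + 25]
21. n6.lab = "mnmn"  [S₁.lab ++ "n"]
22. n6.ok = -3  [(if b.live then S₁.ok else S₁.fin) - 4]
23. n6.fin = 14  [S₁.fin * -2 + 16]
24. n2.lab = "vmnmn"  ["v" ++ S₁.lab]
25. n2.ok = 11  [S₀.idx + S₁.fin - 4]
26. n2.fin = 30  [S₁.fin + 16]
27. n13.live = 28  [terminal]
28. n14.idx = 4  [S₀.ok - 7]
29. n15.acc = true  [true]
30. n16.live = -5  [terminal]
31. n17.live = true  [terminal]
32. n18.acc = false  [d.live > -5]
33. n19.live = 8  [terminal]
34. n20.live = true  [terminal]
35. n21.live = false  [terminal]
36. n18.fin = 12  [d.live + 4]
37. n15.fin = 6  [A₁.fin + d.live - 1]
38. n22.env = "nw"  [terminal]
39. n14.lab = "mnw"  ["m" ++ a.env]
40. n14.ok = 29  [S.idx + 25]
41. n14.fin = 7  [S.idx + A.fin - 3]
42. n1.hot = 14  [B.cnt + d.live - 43]
43. n0.lab = "qm"  ["qm"]
44. n0.ok = 11  [B.hot * 3 - 31]
45. n0.fin = -2  [S.idx * 3 + 22]

4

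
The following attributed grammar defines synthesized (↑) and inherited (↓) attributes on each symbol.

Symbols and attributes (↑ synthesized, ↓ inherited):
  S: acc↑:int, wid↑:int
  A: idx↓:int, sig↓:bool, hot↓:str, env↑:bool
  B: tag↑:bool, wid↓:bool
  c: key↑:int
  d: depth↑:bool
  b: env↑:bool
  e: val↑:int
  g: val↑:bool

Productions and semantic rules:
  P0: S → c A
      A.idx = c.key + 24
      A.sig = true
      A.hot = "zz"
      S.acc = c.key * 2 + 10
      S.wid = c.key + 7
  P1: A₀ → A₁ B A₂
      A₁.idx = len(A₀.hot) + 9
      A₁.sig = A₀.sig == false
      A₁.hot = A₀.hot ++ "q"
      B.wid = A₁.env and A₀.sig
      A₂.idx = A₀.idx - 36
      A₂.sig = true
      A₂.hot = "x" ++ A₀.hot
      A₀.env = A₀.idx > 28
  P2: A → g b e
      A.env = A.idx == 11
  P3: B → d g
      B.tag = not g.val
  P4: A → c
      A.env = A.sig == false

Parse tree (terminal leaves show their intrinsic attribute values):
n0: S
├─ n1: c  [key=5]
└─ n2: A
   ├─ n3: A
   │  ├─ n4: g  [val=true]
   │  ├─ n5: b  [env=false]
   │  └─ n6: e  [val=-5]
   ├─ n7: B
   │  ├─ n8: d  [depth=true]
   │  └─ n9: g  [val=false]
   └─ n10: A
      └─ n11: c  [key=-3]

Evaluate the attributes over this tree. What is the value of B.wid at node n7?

1. n1.key = 5  [terminal]
2. n2.idx = 29  [c.key + 24]
3. n2.sig = true  [true]
4. n2.hot = "zz"  ["zz"]
5. n3.idx = 11  [len(A₀.hot) + 9]
6. n3.sig = false  [A₀.sig == false]
7. n3.hot = "zzq"  [A₀.hot ++ "q"]
8. n4.val = true  [terminal]
9. n5.env = false  [terminal]
10. n6.val = -5  [terminal]
11. n3.env = true  [A.idx == 11]
12. n7.wid = true  [A₁.env and A₀.sig]
13. n8.depth = true  [terminal]
14. n9.val = false  [terminal]
15. n7.tag = true  [not g.val]
16. n10.idx = -7  [A₀.idx - 36]
17. n10.sig = true  [true]
18. n10.hot = "xzz"  ["x" ++ A₀.hot]
19. n11.key = -3  [terminal]
20. n10.env = false  [A.sig == false]
21. n2.env = true  [A₀.idx > 28]
22. n0.acc = 20  [c.key * 2 + 10]
23. n0.wid = 12  [c.key + 7]

true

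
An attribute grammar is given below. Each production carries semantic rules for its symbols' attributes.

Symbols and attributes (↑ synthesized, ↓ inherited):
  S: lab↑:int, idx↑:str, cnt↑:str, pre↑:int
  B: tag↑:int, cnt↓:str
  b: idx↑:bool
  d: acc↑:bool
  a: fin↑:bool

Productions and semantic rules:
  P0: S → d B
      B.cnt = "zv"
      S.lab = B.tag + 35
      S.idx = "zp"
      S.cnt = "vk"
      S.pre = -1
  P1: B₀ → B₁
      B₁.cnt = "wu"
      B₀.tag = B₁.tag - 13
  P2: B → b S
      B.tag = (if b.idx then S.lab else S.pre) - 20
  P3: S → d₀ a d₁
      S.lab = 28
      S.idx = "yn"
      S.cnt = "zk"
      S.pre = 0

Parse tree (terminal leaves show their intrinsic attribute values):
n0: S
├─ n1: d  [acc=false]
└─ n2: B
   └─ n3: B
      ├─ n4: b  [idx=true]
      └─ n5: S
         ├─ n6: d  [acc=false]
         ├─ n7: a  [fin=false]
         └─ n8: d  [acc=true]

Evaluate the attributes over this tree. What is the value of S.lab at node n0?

1. n1.acc = false  [terminal]
2. n2.cnt = "zv"  ["zv"]
3. n3.cnt = "wu"  ["wu"]
4. n4.idx = true  [terminal]
5. n6.acc = false  [terminal]
6. n7.fin = false  [terminal]
7. n8.acc = true  [terminal]
8. n5.lab = 28  [28]
9. n5.idx = "yn"  ["yn"]
10. n5.cnt = "zk"  ["zk"]
11. n5.pre = 0  [0]
12. n3.tag = 8  [(if b.idx then S.lab else S.pre) - 20]
13. n2.tag = -5  [B₁.tag - 13]
14. n0.lab = 30  [B.tag + 35]
15. n0.idx = "zp"  ["zp"]
16. n0.cnt = "vk"  ["vk"]
17. n0.pre = -1  [-1]

30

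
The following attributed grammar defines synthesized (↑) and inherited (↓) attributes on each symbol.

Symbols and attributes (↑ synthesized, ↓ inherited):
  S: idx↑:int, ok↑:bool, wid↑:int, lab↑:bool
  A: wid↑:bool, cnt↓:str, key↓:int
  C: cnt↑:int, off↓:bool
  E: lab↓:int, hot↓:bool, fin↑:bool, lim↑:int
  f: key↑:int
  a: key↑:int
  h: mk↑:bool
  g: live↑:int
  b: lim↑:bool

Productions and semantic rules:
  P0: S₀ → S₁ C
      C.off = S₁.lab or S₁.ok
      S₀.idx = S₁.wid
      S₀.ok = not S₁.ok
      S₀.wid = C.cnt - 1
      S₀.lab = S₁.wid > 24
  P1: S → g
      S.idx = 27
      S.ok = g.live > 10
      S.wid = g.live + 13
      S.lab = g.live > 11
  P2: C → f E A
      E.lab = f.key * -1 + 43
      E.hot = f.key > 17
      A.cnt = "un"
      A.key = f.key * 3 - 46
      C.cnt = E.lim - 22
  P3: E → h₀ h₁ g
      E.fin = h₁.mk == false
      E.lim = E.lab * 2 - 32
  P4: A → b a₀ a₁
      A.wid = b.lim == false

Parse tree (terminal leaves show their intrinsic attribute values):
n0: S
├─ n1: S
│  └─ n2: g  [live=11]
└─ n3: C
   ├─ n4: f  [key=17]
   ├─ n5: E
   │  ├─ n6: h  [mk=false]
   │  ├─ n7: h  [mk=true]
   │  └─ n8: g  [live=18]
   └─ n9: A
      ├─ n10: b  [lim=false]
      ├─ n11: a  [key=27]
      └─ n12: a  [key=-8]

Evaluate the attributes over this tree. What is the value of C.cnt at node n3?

-2

1. n2.live = 11  [terminal]
2. n1.idx = 27  [27]
3. n1.ok = true  [g.live > 10]
4. n1.wid = 24  [g.live + 13]
5. n1.lab = false  [g.live > 11]
6. n3.off = true  [S₁.lab or S₁.ok]
7. n4.key = 17  [terminal]
8. n5.lab = 26  [f.key * -1 + 43]
9. n5.hot = false  [f.key > 17]
10. n6.mk = false  [terminal]
11. n7.mk = true  [terminal]
12. n8.live = 18  [terminal]
13. n5.fin = false  [h₁.mk == false]
14. n5.lim = 20  [E.lab * 2 - 32]
15. n9.cnt = "un"  ["un"]
16. n9.key = 5  [f.key * 3 - 46]
17. n10.lim = false  [terminal]
18. n11.key = 27  [terminal]
19. n12.key = -8  [terminal]
20. n9.wid = true  [b.lim == false]
21. n3.cnt = -2  [E.lim - 22]
22. n0.idx = 24  [S₁.wid]
23. n0.ok = false  [not S₁.ok]
24. n0.wid = -3  [C.cnt - 1]
25. n0.lab = false  [S₁.wid > 24]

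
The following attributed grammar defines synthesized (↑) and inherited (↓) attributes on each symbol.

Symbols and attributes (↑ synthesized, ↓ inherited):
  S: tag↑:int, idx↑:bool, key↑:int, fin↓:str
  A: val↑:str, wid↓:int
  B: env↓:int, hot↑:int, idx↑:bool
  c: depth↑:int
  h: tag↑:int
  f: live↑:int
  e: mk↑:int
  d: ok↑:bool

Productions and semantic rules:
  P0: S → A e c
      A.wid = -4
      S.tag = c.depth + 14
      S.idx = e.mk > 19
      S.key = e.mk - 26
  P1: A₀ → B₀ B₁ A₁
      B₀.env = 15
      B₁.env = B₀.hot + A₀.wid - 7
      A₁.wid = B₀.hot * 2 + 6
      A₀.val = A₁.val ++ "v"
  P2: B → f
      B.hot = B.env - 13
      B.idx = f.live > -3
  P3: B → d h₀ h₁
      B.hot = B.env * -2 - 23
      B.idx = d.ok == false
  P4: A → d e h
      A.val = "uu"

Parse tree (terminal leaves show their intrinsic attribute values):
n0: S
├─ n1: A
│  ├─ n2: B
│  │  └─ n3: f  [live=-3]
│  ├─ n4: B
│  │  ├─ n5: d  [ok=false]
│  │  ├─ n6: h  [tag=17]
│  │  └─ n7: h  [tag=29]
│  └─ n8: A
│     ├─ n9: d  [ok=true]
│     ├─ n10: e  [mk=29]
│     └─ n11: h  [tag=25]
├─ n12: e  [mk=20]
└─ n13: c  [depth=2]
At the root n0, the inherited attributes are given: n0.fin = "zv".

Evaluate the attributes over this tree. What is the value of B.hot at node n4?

1. n0.fin = "zv"  [given at root]
2. n1.wid = -4  [-4]
3. n2.env = 15  [15]
4. n3.live = -3  [terminal]
5. n2.hot = 2  [B.env - 13]
6. n2.idx = false  [f.live > -3]
7. n4.env = -9  [B₀.hot + A₀.wid - 7]
8. n5.ok = false  [terminal]
9. n6.tag = 17  [terminal]
10. n7.tag = 29  [terminal]
11. n4.hot = -5  [B.env * -2 - 23]
12. n4.idx = true  [d.ok == false]
13. n8.wid = 10  [B₀.hot * 2 + 6]
14. n9.ok = true  [terminal]
15. n10.mk = 29  [terminal]
16. n11.tag = 25  [terminal]
17. n8.val = "uu"  ["uu"]
18. n1.val = "uuv"  [A₁.val ++ "v"]
19. n12.mk = 20  [terminal]
20. n13.depth = 2  [terminal]
21. n0.tag = 16  [c.depth + 14]
22. n0.idx = true  [e.mk > 19]
23. n0.key = -6  [e.mk - 26]

-5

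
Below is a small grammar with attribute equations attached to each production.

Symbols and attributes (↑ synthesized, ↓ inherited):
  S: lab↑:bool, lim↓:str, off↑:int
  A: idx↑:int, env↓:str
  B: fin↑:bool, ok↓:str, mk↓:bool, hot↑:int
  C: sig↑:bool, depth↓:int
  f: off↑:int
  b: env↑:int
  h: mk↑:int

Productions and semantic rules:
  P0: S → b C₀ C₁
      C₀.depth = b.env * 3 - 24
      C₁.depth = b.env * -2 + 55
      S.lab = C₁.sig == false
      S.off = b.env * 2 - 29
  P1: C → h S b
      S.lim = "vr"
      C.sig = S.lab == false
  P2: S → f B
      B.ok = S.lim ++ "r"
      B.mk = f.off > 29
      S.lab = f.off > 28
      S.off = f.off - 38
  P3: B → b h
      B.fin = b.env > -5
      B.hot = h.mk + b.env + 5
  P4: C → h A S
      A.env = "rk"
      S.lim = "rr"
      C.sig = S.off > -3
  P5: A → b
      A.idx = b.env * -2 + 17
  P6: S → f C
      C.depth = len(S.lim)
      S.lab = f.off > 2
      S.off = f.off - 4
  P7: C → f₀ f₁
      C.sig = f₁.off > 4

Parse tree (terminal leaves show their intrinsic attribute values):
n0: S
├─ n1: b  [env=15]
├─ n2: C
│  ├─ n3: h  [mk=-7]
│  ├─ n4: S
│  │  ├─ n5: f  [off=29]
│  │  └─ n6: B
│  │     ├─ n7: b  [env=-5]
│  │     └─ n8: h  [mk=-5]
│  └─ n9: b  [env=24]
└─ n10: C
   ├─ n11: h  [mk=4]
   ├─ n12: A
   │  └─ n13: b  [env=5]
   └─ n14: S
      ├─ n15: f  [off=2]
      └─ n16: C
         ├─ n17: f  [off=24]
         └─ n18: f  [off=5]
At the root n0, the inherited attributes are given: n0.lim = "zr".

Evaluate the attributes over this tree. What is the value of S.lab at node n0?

false

1. n0.lim = "zr"  [given at root]
2. n1.env = 15  [terminal]
3. n2.depth = 21  [b.env * 3 - 24]
4. n3.mk = -7  [terminal]
5. n4.lim = "vr"  ["vr"]
6. n5.off = 29  [terminal]
7. n6.ok = "vrr"  [S.lim ++ "r"]
8. n6.mk = false  [f.off > 29]
9. n7.env = -5  [terminal]
10. n8.mk = -5  [terminal]
11. n6.fin = false  [b.env > -5]
12. n6.hot = -5  [h.mk + b.env + 5]
13. n4.lab = true  [f.off > 28]
14. n4.off = -9  [f.off - 38]
15. n9.env = 24  [terminal]
16. n2.sig = false  [S.lab == false]
17. n10.depth = 25  [b.env * -2 + 55]
18. n11.mk = 4  [terminal]
19. n12.env = "rk"  ["rk"]
20. n13.env = 5  [terminal]
21. n12.idx = 7  [b.env * -2 + 17]
22. n14.lim = "rr"  ["rr"]
23. n15.off = 2  [terminal]
24. n16.depth = 2  [len(S.lim)]
25. n17.off = 24  [terminal]
26. n18.off = 5  [terminal]
27. n16.sig = true  [f₁.off > 4]
28. n14.lab = false  [f.off > 2]
29. n14.off = -2  [f.off - 4]
30. n10.sig = true  [S.off > -3]
31. n0.lab = false  [C₁.sig == false]
32. n0.off = 1  [b.env * 2 - 29]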